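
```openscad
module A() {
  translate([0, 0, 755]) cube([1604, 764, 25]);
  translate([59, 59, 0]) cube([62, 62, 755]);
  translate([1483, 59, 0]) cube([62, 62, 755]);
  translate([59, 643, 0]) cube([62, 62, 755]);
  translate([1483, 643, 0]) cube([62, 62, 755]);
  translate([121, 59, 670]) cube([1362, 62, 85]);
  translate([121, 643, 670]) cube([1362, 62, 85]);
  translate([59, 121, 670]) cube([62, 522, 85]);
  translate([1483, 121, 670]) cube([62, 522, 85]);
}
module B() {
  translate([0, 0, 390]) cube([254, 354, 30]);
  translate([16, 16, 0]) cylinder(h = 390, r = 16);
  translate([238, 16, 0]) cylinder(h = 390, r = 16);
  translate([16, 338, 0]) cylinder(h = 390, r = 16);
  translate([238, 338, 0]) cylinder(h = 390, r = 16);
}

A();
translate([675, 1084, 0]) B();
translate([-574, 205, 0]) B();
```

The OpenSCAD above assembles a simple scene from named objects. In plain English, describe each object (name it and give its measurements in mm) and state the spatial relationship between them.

A is a table with a 1604×764 mm rectangular top, 25 mm thick, top surface at z = 780 mm, supported by four 62×62 mm square legs, each inset 59 mm from the nearest pair of top edges, running from the floor. Four apron rails, 62 mm thick and 85 mm tall, run between adjacent legs with their top edges flush with the underside of the top and their outer faces flush with the legs' outer faces.

B is a four-legged stool. The seat is 254×354 mm, 30 mm thick, top at z = 420 mm. It stands on four round legs, each 32 mm in diameter, from z = 0 to the seat underside, each leg's axis is inset half a diameter from the nearest pair of seat edges (so the leg's bounding box is flush with the corner).

Two stools sit around the table at the +y, −x sides.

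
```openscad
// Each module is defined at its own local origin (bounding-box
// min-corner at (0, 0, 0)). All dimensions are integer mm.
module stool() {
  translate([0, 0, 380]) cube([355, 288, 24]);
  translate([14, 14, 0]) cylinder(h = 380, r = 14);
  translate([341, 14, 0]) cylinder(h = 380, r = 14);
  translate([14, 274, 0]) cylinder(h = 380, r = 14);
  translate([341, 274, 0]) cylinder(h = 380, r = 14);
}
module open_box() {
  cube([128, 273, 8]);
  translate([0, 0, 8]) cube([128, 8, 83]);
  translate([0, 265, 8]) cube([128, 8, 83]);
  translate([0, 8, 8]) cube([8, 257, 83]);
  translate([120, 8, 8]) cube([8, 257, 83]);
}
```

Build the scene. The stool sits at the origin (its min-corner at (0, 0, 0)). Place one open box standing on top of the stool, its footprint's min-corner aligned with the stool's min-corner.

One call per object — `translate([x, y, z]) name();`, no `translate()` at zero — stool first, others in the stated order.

stool();
translate([0, 0, 404]) open_box();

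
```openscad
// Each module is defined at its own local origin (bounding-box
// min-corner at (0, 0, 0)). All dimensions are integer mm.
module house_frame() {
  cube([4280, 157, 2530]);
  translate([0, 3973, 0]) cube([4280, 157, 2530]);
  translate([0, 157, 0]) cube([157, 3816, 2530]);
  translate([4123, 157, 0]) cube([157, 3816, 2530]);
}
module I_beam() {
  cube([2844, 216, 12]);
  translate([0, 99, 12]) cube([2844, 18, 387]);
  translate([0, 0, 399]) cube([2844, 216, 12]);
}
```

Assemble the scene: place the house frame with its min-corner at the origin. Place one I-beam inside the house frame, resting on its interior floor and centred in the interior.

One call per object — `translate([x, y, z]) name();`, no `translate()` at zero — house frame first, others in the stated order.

house_frame();
translate([718, 1957, 0]) I_beam();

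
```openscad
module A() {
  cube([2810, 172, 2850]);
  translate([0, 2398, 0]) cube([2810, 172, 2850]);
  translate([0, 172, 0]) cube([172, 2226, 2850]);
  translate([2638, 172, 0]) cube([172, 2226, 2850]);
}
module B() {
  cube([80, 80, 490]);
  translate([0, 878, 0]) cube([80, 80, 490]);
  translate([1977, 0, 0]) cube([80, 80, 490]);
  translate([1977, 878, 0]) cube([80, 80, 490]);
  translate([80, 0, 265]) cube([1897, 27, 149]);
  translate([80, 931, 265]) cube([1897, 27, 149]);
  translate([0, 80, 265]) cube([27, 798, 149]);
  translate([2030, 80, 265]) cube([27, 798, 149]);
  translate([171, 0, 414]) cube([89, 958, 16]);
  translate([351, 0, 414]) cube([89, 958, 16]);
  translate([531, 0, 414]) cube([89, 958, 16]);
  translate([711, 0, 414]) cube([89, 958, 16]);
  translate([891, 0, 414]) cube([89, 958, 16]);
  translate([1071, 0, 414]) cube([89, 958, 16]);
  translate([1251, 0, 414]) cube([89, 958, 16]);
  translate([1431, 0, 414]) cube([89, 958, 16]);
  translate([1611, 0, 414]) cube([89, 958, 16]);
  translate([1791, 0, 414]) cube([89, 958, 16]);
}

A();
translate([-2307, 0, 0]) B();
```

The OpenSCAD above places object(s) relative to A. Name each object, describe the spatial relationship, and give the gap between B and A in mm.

The bed frame's nearest face is 250 mm from the house frame's −x face.

A is a house frame. B is a bed frame. The bed frame is on the floor beside the house frame on its −x side. The gap between the bed frame and the house frame is 250 mm.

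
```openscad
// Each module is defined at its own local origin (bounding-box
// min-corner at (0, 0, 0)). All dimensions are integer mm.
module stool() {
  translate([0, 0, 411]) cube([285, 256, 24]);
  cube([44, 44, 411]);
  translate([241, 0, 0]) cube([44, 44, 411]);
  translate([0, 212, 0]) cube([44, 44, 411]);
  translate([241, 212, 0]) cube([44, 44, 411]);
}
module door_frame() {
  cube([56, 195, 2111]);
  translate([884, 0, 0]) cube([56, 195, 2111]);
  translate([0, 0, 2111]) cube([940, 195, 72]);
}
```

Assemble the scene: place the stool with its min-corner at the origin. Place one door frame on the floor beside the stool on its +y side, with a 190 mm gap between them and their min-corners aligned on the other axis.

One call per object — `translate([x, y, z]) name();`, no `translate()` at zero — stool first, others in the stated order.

stool();
translate([0, 446, 0]) door_frame();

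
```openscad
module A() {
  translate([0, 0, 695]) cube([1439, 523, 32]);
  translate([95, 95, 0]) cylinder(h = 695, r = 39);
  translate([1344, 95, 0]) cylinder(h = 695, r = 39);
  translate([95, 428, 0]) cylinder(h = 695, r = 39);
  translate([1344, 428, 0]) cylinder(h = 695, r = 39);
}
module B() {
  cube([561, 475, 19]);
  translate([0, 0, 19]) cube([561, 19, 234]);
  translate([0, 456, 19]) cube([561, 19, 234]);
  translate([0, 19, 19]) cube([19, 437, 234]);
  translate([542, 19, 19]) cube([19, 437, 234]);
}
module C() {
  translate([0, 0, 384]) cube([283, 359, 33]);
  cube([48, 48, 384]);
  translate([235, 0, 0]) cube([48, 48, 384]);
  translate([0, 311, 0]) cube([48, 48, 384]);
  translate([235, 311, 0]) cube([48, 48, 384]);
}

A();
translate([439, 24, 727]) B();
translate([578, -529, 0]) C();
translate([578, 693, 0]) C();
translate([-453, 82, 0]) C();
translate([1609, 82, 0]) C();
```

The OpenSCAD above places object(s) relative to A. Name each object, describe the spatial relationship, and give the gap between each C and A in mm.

Each stool's nearest face is 170 mm from the table's bounding box.

A is a table. B is an open box. C is a stool. The open box is on top of the table, centred. Four stools sit around the table at the −y, +y, −x, +x sides. The gap between each stool and the table is 170 mm.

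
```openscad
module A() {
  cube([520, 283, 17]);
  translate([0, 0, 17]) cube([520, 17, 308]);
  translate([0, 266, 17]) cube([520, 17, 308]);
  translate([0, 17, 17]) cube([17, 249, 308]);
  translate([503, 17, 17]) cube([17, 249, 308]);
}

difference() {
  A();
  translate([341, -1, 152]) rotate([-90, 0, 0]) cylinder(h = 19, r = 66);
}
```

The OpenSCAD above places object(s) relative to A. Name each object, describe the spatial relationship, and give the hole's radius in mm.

The subtracted cylinder has r = 66 mm.

A is an open box. The open box has a circular hole through its front wall. The hole's radius is 66 mm.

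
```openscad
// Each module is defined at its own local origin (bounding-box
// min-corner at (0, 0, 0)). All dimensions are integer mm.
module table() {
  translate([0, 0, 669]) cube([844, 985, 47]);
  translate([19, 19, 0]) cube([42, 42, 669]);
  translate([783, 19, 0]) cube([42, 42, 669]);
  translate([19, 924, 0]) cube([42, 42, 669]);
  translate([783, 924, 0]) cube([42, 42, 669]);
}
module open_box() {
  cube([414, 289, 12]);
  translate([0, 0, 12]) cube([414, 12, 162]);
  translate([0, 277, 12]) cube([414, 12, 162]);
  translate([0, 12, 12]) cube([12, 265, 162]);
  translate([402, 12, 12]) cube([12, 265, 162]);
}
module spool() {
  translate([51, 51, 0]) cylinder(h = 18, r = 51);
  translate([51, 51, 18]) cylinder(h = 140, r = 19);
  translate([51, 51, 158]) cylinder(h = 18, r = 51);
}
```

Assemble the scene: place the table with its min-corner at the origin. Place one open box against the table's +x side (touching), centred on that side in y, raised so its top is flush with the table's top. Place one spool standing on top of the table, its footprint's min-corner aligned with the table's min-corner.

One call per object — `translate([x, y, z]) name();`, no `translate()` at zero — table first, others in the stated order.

table();
translate([844, 348, 542]) open_box();
translate([0, 0, 716]) spool();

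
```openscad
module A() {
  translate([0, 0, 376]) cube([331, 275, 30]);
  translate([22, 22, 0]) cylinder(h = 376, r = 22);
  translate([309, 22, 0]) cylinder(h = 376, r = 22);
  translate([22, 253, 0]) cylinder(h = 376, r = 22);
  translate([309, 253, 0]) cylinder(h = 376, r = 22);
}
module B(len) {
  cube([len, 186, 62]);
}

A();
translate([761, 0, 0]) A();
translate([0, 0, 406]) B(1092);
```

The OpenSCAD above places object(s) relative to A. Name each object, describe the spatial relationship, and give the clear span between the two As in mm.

Second stool starts at x = 761; first ends at x = 331; clear span = 761 − 331 = 430 mm.

A is a stool. B is a beam. A beam spans the tops of two stools. The clear span between the two stools is 430 mm.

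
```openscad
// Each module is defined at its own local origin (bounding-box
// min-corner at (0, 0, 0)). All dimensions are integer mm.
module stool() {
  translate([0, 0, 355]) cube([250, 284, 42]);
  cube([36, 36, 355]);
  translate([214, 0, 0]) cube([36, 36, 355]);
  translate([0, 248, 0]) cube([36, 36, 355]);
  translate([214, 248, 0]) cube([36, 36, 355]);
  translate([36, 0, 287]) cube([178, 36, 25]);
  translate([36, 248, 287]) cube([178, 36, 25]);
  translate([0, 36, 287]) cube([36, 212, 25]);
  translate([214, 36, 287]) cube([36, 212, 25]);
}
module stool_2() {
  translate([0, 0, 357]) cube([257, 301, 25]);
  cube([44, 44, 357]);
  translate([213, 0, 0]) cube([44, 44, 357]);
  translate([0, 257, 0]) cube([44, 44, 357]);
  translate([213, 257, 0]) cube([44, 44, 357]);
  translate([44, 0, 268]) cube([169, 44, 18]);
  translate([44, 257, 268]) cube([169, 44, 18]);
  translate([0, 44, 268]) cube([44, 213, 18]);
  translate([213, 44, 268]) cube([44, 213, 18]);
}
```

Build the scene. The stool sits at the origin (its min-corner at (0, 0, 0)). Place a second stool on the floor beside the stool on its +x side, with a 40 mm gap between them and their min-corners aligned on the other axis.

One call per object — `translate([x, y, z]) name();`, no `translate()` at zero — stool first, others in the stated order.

stool();
translate([290, 0, 0]) stool_2();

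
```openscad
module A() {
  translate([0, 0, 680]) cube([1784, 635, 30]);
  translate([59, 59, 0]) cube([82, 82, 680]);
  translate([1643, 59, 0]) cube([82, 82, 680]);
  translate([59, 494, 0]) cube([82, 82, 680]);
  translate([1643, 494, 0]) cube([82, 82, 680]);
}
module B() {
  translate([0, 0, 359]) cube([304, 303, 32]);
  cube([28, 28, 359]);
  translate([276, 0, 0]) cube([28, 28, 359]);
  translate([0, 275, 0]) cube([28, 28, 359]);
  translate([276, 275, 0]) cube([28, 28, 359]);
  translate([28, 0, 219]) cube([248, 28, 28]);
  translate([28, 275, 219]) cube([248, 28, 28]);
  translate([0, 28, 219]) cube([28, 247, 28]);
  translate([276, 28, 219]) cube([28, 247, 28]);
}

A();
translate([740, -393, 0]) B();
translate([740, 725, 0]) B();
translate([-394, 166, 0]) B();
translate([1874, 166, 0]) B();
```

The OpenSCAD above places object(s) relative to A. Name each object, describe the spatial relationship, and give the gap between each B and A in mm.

Each stool's nearest face is 90 mm from the table's bounding box.

A is a table. B is a stool. Four stools sit around the table at the −y, +y, −x, +x sides. The gap between each stool and the table is 90 mm.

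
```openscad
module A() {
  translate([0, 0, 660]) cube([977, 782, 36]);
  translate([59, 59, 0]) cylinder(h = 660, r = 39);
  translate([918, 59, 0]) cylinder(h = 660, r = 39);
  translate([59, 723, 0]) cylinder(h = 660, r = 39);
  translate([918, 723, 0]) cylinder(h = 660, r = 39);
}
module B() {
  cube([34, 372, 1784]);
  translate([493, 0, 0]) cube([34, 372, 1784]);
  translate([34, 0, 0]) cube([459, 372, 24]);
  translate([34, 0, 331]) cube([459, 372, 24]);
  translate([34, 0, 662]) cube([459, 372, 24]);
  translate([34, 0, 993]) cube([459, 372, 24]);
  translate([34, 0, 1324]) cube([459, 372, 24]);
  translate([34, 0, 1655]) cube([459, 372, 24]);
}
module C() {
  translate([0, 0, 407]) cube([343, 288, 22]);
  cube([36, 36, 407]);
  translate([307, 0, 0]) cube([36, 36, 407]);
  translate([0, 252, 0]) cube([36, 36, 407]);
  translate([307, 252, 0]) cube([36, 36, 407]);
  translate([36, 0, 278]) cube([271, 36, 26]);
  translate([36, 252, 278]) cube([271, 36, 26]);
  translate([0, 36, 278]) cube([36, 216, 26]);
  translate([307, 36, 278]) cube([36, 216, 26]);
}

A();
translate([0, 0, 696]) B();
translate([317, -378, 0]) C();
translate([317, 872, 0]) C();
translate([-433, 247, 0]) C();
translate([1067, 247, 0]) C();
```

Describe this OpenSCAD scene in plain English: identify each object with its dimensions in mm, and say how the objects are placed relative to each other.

A is a table: top 977 mm (x) × 782 mm (y), 36 mm thick, upper face at z = 696 mm, on four round legs of 78 mm diameter, each leg's bounding box inset 20 mm from the nearest pair of top edges, running from z = 0 to the bottom of the top.

B is a bookshelf 527 mm wide overall, 372 mm deep and 1784 mm tall. The two sides are 34 mm thick vertical panels. 6 horizontal shelves of 24 mm thickness span between the inner faces of the sides; the lowest shelf sits on the floor and shelves are stacked with a clear vertical gap of 307 mm between each pair.

C is a simple wooden stool: a rectangular seat 343 mm (x) by 288 mm (y), 22 mm thick, top face at z = 429 mm, on four square legs, each 36×36 mm in cross-section. The legs rest on z = 0, each flush with a corner of the seat. Four stretchers, 36 mm wide and 26 mm tall, connect adjacent legs with their undersides at z = 278 mm, each running between the inner faces of the legs it joins and aligned with the legs' outer faces on the other axis.

The bookshelf is on top of the table. Four stools sit around the table at the −y, +y, −x, +x sides.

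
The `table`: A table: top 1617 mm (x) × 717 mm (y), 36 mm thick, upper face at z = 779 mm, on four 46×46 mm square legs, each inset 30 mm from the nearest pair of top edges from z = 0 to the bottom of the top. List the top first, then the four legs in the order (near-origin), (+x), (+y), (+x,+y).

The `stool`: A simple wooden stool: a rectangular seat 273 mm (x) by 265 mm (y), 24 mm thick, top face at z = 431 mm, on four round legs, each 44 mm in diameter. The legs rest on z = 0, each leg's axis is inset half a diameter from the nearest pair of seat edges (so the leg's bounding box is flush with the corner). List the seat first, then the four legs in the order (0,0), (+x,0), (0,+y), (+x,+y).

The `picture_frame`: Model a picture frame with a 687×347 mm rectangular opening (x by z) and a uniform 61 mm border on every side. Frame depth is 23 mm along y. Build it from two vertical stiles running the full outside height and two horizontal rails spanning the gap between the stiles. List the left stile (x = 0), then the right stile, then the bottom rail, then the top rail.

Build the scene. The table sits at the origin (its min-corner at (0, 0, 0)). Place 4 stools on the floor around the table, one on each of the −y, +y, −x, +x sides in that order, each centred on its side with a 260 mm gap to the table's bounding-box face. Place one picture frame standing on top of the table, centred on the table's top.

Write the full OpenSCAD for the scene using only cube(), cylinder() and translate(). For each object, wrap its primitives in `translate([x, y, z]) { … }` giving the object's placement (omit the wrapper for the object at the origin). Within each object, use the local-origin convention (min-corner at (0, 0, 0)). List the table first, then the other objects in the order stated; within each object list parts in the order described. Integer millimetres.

translate([0, 0, 743]) cube([1617, 717, 36]);
translate([30, 30, 0]) cube([46, 46, 743]);
translate([1541, 30, 0]) cube([46, 46, 743]);
translate([30, 641, 0]) cube([46, 46, 743]);
translate([1541, 641, 0]) cube([46, 46, 743]);
translate([672, -525, 0]) {
  translate([0, 0, 407]) cube([273, 265, 24]);
  translate([22, 22, 0]) cylinder(h = 407, r = 22);
  translate([251, 22, 0]) cylinder(h = 407, r = 22);
  translate([22, 243, 0]) cylinder(h = 407, r = 22);
  translate([251, 243, 0]) cylinder(h = 407, r = 22);
}
translate([672, 977, 0]) {
  translate([0, 0, 407]) cube([273, 265, 24]);
  translate([22, 22, 0]) cylinder(h = 407, r = 22);
  translate([251, 22, 0]) cylinder(h = 407, r = 22);
  translate([22, 243, 0]) cylinder(h = 407, r = 22);
  translate([251, 243, 0]) cylinder(h = 407, r = 22);
}
translate([-533, 226, 0]) {
  translate([0, 0, 407]) cube([273, 265, 24]);
  translate([22, 22, 0]) cylinder(h = 407, r = 22);
  translate([251, 22, 0]) cylinder(h = 407, r = 22);
  translate([22, 243, 0]) cylinder(h = 407, r = 22);
  translate([251, 243, 0]) cylinder(h = 407, r = 22);
}
translate([1877, 226, 0]) {
  translate([0, 0, 407]) cube([273, 265, 24]);
  translate([22, 22, 0]) cylinder(h = 407, r = 22);
  translate([251, 22, 0]) cylinder(h = 407, r = 22);
  translate([22, 243, 0]) cylinder(h = 407, r = 22);
  translate([251, 243, 0]) cylinder(h = 407, r = 22);
}
translate([404, 347, 779]) {
  cube([61, 23, 469]);
  translate([748, 0, 0]) cube([61, 23, 469]);
  translate([61, 0, 0]) cube([687, 23, 61]);
  translate([61, 0, 408]) cube([687, 23, 61]);
}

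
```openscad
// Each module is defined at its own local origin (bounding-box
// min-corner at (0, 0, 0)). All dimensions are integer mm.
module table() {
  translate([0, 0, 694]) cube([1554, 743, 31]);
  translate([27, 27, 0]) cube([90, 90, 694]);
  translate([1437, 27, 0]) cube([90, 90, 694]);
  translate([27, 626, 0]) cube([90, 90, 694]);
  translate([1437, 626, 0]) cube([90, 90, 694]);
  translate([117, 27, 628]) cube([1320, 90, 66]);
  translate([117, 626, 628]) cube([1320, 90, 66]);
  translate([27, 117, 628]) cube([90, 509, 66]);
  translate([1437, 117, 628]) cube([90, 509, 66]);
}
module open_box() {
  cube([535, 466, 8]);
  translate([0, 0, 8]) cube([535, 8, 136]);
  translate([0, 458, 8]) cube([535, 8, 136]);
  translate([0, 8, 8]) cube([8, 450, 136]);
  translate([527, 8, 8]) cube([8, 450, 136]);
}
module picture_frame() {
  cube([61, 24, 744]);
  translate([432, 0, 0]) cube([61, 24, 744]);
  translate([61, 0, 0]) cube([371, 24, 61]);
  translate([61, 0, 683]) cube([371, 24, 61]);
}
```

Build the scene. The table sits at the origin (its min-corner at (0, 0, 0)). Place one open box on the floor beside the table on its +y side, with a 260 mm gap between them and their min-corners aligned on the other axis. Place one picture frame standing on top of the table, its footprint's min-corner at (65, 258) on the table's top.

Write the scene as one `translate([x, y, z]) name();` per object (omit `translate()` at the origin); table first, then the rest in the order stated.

table();
translate([0, 1003, 0]) open_box();
translate([65, 258, 725]) picture_frame();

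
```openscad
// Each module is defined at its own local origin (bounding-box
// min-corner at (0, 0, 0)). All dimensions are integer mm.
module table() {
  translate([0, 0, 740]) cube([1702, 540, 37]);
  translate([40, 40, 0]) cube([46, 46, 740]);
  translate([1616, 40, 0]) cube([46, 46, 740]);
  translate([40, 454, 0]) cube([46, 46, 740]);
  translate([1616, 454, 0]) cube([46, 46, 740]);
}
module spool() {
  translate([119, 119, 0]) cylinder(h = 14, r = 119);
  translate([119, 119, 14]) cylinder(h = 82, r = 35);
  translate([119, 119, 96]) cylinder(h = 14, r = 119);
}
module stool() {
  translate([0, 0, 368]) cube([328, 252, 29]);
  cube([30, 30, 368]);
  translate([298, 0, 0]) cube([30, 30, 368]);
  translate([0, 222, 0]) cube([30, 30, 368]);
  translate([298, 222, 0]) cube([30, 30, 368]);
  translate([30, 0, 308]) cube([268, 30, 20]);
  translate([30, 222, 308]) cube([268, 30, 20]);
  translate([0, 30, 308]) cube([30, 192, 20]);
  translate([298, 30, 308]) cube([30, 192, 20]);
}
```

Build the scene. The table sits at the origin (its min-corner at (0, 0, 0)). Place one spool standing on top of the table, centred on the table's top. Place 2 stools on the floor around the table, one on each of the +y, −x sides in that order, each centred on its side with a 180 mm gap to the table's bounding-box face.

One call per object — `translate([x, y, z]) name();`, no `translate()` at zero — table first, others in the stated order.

table();
translate([732, 151, 777]) spool();
translate([687, 720, 0]) stool();
translate([-508, 144, 0]) stool();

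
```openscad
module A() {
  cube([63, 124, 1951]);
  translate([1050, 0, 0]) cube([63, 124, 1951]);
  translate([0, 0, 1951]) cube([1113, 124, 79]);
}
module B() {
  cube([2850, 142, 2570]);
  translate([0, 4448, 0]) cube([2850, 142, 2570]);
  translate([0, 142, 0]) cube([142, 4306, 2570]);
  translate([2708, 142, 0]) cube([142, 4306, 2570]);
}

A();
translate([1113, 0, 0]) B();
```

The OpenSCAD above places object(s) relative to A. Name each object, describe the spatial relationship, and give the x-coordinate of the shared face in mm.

The door frame's +x face and the house frame's −x face are both at x = 1113 mm.

A is a door frame. B is a house frame. The house frame is against the door frame's +x side, with their −y faces flush. The x-coordinate of the shared face is 1113 mm.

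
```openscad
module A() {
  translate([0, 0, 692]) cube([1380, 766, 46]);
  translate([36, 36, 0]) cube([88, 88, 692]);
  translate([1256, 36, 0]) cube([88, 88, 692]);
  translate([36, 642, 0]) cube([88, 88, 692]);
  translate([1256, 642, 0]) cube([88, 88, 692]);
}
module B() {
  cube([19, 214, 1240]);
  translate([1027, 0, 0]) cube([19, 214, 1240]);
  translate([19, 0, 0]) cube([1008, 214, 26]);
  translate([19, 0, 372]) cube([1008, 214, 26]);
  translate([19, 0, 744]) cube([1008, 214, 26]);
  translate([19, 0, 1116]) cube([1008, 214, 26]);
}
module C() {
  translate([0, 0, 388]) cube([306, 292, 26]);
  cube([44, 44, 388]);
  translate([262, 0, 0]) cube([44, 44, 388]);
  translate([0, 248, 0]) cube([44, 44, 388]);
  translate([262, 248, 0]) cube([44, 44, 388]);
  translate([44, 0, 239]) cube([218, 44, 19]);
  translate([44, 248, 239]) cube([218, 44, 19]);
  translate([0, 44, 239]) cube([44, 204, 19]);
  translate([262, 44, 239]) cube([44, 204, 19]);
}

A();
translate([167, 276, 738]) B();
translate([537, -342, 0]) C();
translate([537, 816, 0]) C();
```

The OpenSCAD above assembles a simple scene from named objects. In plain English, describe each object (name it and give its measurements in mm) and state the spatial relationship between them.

A is a table with a 1380×766 mm rectangular top, 46 mm thick, top surface at z = 738 mm, supported by four 88×88 mm square legs, each inset 36 mm from the nearest pair of top edges, running from the floor.

B is a bookshelf 1046 mm wide overall, 214 mm deep and 1240 mm tall. The two sides are 19 mm thick vertical panels. 4 horizontal shelves of 26 mm thickness span between the inner faces of the sides; the lowest shelf sits on the floor and shelves are stacked with a clear vertical gap of 346 mm between each pair.

C is a simple wooden stool: a rectangular seat 306 mm (x) by 292 mm (y), 26 mm thick, top face at z = 414 mm, on four square legs, each 44×44 mm in cross-section. The legs rest on z = 0, each flush with a corner of the seat. Four stretchers, 44 mm wide and 19 mm tall, connect adjacent legs with their undersides at z = 239 mm, each running between the inner faces of the legs it joins and aligned with the legs' outer faces on the other axis.

The bookshelf is on top of the table, centred. Two stools sit around the table at the −y, +y sides.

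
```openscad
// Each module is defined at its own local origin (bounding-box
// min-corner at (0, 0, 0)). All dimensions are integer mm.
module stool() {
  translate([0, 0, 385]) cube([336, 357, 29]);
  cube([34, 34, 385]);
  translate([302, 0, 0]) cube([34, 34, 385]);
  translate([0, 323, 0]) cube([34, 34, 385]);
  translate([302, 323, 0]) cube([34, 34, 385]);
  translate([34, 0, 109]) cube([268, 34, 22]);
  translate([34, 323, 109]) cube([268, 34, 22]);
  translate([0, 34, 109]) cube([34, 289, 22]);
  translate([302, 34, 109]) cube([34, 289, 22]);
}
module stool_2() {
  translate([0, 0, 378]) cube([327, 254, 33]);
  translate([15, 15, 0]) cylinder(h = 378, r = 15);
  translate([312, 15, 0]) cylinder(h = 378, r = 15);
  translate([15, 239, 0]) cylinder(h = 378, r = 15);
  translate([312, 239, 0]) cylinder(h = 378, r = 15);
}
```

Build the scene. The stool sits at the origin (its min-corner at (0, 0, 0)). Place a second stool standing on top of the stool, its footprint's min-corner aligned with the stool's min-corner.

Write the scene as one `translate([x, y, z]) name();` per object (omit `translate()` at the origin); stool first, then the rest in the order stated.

stool();
translate([0, 0, 414]) stool_2();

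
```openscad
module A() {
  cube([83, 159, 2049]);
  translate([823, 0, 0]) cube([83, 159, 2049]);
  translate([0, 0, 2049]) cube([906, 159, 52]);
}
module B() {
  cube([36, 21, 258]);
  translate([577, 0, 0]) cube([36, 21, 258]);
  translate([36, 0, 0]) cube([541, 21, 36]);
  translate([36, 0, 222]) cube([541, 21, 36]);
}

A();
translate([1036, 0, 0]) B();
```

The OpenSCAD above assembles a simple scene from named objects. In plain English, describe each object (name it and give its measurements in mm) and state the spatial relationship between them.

A is a door frame. The clear opening is 740 mm wide and 2049 mm high. Two 83 mm wide jambs, 159 mm deep, stand either side of the opening from the floor to the top of the opening. A 52 mm thick head sits across the top of both jambs, spanning the full outside width of the frame.

B is a picture frame with a 541×186 mm rectangular opening (x by z) and a uniform 36 mm border on every side. Frame depth is 21 mm along y. It is built from two vertical stiles running the full outside height and two horizontal rails spanning the gap between the stiles.

The picture frame is on the floor beside the door frame on its +x side.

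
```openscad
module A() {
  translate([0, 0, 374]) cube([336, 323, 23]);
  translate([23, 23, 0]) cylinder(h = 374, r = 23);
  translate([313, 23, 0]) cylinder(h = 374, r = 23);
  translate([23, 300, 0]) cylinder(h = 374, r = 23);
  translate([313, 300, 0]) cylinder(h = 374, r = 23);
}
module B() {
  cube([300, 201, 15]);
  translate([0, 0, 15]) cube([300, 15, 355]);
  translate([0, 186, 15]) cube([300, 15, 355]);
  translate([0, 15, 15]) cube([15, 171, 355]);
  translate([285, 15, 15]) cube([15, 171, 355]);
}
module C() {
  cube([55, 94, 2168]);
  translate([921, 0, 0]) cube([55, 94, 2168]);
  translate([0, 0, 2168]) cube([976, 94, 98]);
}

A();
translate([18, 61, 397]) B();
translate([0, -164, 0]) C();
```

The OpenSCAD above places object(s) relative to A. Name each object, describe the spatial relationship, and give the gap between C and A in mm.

The door frame's nearest face is 70 mm from the stool's −y face.

A is a stool. B is an open box. C is a door frame. The open box is on top of the stool, centred. The door frame is on the floor beside the stool on its −y side. The gap between the door frame and the stool is 70 mm.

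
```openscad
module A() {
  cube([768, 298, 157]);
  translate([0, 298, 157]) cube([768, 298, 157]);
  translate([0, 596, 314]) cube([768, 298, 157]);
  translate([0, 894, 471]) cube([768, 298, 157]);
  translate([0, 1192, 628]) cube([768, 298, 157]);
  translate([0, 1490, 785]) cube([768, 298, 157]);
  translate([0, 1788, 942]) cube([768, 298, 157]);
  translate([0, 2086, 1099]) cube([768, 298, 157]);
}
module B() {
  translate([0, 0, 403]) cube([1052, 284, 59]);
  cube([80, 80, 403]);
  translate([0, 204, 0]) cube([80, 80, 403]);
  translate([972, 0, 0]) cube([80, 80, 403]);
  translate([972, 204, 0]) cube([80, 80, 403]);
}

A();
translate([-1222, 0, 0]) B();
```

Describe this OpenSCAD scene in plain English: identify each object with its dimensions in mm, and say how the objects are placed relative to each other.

A is a straight staircase of 8 solid steps. Each step is 768 mm wide (x), 298 mm deep (y, the going) and 157 mm tall (the rise). The first step rests on the floor; each subsequent step sits one going further in +y and one rise higher in +z, directly behind and above the previous step with no overlap.

B is a long wooden bench with a 1052 mm (x) × 284 mm (y) seat, 59 mm thick, its top surface 462 mm above the floor. Four 80 mm square legs at the seat corners, flush with the edges, run from z = 0 to the seat underside.

The bench is on the floor beside the staircase on its −x side.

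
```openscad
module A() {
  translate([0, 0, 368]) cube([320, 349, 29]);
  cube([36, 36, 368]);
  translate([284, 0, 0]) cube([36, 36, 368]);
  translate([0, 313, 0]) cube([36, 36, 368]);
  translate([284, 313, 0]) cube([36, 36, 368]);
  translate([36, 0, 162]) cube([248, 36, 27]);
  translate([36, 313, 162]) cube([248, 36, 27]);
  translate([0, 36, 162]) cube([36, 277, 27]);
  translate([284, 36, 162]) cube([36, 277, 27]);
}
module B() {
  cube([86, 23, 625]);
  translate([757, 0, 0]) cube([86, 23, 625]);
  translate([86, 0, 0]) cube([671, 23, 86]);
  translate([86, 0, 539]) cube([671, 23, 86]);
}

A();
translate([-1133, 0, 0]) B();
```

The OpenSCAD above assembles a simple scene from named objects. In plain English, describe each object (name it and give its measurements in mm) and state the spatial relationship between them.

A is a simple wooden stool: a rectangular seat 320 mm (x) by 349 mm (y), 29 mm thick, top face at z = 397 mm, on four square legs, each 36×36 mm in cross-section. The legs rest on z = 0, each flush with a corner of the seat. Four stretchers, 36 mm wide and 27 mm tall, connect adjacent legs with their undersides at z = 162 mm, each running between the inner faces of the legs it joins and aligned with the legs' outer faces on the other axis.

B is a picture frame with a 671×453 mm rectangular opening (x by z) and a uniform 86 mm border on every side. Frame depth is 23 mm along y. It is built from two vertical stiles running the full outside height and two horizontal rails spanning the gap between the stiles.

The picture frame is on the floor beside the stool on its −x side.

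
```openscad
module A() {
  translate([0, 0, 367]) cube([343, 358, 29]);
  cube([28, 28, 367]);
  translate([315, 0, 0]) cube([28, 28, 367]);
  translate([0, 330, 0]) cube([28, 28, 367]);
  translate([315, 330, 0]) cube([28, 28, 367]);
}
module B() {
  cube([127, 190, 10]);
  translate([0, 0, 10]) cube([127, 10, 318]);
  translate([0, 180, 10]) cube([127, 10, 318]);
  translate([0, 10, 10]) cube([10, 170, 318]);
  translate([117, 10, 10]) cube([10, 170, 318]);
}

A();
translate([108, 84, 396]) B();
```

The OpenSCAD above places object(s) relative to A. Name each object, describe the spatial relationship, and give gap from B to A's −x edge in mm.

The open box's min-x is at 108; the stool's min-x is 0; gap = 108 mm.

A is a stool. B is an open box. The open box is on top of the stool, centred. The gap from the open box to the stool's −x edge is 108 mm.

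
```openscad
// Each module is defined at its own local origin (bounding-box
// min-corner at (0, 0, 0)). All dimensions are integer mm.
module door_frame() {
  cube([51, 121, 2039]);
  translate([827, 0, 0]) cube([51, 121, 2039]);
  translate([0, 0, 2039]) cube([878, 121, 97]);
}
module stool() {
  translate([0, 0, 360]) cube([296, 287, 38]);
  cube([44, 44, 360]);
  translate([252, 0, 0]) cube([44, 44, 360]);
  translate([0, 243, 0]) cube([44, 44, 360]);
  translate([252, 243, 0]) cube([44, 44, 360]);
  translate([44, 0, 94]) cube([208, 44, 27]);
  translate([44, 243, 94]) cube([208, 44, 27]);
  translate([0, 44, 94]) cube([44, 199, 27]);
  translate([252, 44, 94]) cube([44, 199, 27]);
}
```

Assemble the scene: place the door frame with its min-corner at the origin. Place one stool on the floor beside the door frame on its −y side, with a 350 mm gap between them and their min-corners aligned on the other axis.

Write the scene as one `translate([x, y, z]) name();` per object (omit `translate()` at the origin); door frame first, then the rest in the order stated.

door_frame();
translate([0, -637, 0]) stool();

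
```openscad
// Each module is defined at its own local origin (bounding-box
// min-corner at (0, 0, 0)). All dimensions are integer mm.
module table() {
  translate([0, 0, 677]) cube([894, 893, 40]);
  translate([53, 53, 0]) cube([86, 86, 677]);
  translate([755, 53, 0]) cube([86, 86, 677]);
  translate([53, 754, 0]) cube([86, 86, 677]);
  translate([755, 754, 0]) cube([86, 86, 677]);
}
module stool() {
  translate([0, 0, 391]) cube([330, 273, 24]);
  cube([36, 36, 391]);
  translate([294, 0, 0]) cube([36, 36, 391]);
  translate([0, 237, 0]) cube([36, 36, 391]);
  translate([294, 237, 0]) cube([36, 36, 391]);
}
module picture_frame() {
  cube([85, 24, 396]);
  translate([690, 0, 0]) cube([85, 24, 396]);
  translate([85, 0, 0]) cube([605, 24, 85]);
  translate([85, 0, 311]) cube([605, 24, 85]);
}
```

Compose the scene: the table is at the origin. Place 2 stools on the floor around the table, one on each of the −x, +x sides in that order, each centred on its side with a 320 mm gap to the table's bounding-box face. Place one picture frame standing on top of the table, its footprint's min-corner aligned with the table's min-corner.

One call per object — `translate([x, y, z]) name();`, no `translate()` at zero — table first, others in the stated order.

table();
translate([-650, 310, 0]) stool();
translate([1214, 310, 0]) stool();
translate([0, 0, 717]) picture_frame();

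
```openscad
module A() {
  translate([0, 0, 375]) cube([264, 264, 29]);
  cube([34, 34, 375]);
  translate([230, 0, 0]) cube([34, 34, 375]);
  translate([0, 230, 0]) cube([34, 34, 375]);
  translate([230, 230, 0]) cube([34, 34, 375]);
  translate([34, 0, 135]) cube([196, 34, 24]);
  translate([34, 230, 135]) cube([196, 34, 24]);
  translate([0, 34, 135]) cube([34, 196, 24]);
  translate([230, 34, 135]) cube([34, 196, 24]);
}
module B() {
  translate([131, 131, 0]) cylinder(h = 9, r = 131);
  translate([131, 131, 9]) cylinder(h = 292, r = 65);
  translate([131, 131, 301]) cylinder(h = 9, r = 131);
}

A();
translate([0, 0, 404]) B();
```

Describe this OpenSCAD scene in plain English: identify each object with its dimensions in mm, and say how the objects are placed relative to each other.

A is a four-legged stool. The seat is a 264×264×29 mm slab whose top surface is at z = 404 mm; four square legs, each 34×34 mm in cross-section, run from the floor (z = 0) to the underside of the seat, each flush with a corner of the seat. Four stretchers, 34 mm wide and 24 mm tall, connect adjacent legs with their undersides at z = 135 mm, each running between the inner faces of the legs it joins and aligned with the legs' outer faces on the other axis.

B is a spool: two coaxial disc flanges of radius 131 mm and thickness 9 mm, joined by a core cylinder of radius 65 mm and height 292 mm. The lower flange rests on z = 0 and the three cylinders share a vertical axis.

The spool is on top of the stool.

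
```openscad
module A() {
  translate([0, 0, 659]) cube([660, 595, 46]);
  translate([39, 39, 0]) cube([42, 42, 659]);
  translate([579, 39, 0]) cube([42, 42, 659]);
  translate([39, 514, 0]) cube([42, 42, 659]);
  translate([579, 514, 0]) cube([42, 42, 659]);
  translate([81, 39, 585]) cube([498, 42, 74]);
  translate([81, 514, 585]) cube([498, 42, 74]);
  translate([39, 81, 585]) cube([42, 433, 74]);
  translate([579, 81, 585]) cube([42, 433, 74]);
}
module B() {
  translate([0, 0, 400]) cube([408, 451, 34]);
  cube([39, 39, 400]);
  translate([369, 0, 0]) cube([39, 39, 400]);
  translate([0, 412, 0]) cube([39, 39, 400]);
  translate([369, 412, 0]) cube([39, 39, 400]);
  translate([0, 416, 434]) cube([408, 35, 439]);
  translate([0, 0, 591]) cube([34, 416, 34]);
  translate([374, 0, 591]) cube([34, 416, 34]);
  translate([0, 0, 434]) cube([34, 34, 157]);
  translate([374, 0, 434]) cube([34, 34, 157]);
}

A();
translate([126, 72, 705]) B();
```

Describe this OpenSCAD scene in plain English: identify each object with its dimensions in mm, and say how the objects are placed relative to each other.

A is a table with a 660×595 mm rectangular top, 46 mm thick, top surface at z = 705 mm, supported by four 42×42 mm square legs, each inset 39 mm from the nearest pair of top edges, running from the floor. Four apron rails, 42 mm thick and 74 mm tall, run between adjacent legs with their top edges flush with the underside of the top and their outer faces flush with the legs' outer faces.

B is a chair. The seat is a 408×451×34 mm slab with its top at z = 434 mm, on four 39×39 mm corner legs (flush with the seat edges, standing on z = 0). A flat backrest 35 mm thick, 439 mm tall, spans the full seat width and rises from the seat top along its +y edge, rear face flush with the rear of the seat. Two armrests of 34×34 mm section run along each side from the seat's front edge to the front of the backrest, top faces 191 mm above the seat top and outer faces flush with the seat's x-edges; a 34×34 mm post under the front of each armrest stands on the seat at the front corner.

The chair is on top of the table, centred.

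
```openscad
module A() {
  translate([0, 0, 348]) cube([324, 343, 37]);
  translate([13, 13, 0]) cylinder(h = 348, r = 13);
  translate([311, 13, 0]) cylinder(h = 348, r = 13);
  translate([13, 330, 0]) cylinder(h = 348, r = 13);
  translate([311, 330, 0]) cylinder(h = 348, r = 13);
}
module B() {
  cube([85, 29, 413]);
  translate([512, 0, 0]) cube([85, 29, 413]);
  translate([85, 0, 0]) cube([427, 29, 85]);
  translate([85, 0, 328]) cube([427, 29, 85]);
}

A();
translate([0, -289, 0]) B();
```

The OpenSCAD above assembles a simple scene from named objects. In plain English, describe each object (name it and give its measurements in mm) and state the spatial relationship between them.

A is a four-legged stool. The seat is 324×343 mm, 37 mm thick, top at z = 385 mm. It stands on four round legs, each 26 mm in diameter, from z = 0 to the seat underside, each leg's axis is inset half a diameter from the nearest pair of seat edges (so the leg's bounding box is flush with the corner).

B is a rectangular picture frame lying in the x–z plane (depth along y). The opening is 427 mm wide (x) by 243 mm tall (z), surrounded by a border 85 mm wide on all four sides. The frame is 29 mm deep and is made of two full-height vertical stiles with two horizontal rails fitted between them.

The picture frame is on the floor beside the stool on its −y side.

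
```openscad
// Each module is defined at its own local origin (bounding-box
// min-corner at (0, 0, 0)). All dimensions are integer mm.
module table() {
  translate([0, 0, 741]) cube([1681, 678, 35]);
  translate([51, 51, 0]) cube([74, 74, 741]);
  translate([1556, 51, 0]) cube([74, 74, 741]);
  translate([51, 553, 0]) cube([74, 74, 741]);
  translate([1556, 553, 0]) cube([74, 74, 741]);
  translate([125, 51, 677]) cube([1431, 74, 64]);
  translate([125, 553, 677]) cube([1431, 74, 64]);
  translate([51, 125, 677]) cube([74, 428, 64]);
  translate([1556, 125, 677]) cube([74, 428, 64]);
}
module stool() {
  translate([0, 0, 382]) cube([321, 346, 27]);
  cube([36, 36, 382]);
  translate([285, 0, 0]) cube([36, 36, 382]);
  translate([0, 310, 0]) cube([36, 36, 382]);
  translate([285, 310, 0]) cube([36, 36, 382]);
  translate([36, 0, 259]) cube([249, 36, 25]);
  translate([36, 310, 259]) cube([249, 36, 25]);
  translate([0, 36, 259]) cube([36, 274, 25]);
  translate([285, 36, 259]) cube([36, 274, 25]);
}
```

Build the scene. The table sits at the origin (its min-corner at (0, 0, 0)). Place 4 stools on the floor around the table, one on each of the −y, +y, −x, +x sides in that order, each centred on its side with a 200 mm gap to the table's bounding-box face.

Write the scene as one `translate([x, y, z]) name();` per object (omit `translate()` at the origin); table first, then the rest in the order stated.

table();
translate([680, -546, 0]) stool();
translate([680, 878, 0]) stool();
translate([-521, 166, 0]) stool();
translate([1881, 166, 0]) stool();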